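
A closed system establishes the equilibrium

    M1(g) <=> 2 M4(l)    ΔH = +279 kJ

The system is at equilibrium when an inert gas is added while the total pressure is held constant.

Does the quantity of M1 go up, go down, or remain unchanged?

Adding inert gas at constant total pressure expands the volume and lowers every reacting partial pressure. With Δn_gas = 0 − 1 = -1, Q moves away from K toward the side with fewer gas moles, so the system shifts toward the side with more gas moles — to the left.
The net shift is to the left. M1 is a reactant, so its amount increases.

increases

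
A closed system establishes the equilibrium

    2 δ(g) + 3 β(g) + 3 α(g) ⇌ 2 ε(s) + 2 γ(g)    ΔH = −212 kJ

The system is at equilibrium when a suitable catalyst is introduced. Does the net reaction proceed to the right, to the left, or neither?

no shift

A catalyst speeds both forward and reverse rates equally; it changes neither Q nor K — no shift from this change.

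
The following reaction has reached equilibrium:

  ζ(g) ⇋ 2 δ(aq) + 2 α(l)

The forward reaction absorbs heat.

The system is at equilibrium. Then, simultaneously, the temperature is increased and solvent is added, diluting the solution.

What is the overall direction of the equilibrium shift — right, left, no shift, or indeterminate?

right

The forward reaction is endothermic. Raising T favours the endothermic direction — shift to the right.
Dilution lowers every aqueous concentration by the same factor. Δn_aq = 2 − 0 = +2, so the system shifts toward the side with more dissolved moles — to the right.
All effects act in the same direction — net shift to the right.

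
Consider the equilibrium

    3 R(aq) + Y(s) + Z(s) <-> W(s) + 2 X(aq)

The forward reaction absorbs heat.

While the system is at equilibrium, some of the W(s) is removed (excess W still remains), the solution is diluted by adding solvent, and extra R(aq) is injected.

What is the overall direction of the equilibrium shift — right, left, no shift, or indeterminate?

cannot be determined

W is a pure solid; its activity is 1 regardless of amount, so Q is unaffected — no shift from this change.
Dilution lowers every aqueous concentration by the same factor. Δn_aq = 2 − 3 = -1, so the system shifts toward the side with more dissolved moles — to the left.
Adding R (aq), a reactant, drives the reaction to the right.
The individual effects push in opposite directions; without quantitative information the net direction cannot be determined.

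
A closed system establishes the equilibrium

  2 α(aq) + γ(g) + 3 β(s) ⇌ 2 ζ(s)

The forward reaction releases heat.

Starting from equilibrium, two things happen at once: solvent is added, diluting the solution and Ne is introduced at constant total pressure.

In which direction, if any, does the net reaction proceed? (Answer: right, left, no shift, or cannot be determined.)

Dilution lowers every aqueous concentration by the same factor. Δn_aq = 0 − 2 = -2, so the system shifts toward the side with more dissolved moles — to the left.
Adding inert gas at constant total pressure expands the volume and lowers every reacting partial pressure. With Δn_gas = 0 − 1 = -1, Q moves away from K toward the side with fewer gas moles, so the system shifts toward the side with more gas moles — to the left.
All effects act in the same direction — net shift to the left.

left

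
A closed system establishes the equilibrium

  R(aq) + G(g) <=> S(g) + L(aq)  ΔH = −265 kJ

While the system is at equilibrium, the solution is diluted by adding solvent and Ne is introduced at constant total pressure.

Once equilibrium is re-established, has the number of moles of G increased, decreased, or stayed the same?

unchanged

Dilution scales every aqueous concentration by the same factor. Δn_aq = 1 − 1 = 0, so Q is unchanged — no shift.
Adding inert gas at constant total pressure expands the volume, scaling every reacting partial pressure by the same factor. Δn_gas = 1 − 1 = 0, so Q is unchanged — no shift.
No net shift occurs, so the amount of G is unchanged.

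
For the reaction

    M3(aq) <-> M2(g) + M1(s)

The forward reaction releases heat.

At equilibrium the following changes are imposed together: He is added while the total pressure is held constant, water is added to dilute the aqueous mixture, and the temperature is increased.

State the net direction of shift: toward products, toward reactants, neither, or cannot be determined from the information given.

cannot be determined

Adding inert gas at constant total pressure expands the volume and lowers every reacting partial pressure. With Δn_gas = 1 − 0 = +1, Q moves away from K toward the side with fewer gas moles, so the system shifts toward the side with more gas moles — to the right.
Dilution lowers every aqueous concentration by the same factor. Δn_aq = 0 − 1 = -1, so the system shifts toward the side with more dissolved moles — to the left.
The forward reaction is exothermic. Raising T favours the endothermic direction — shift to the left.
The individual effects push in opposite directions; without quantitative information the net direction cannot be determined.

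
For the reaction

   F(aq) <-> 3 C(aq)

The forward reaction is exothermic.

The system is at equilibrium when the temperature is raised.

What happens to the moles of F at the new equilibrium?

increases

The forward reaction is exothermic. Raising T favours the endothermic direction — shift to the left.
The net shift is to the left. F is a reactant, so its amount increases.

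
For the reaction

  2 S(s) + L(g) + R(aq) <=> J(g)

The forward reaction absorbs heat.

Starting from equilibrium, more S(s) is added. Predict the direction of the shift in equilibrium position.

no shift

S is a pure solid; its activity is 1 regardless of amount, so Q is unaffected — no shift from this change.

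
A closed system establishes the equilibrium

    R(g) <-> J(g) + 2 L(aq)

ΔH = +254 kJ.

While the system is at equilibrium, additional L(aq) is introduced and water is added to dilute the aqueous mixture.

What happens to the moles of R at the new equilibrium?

cannot be determined

Adding L (aq), a product, drives the reaction to the left.
Dilution lowers every aqueous concentration by the same factor. Δn_aq = 2 − 0 = +2, so the system shifts toward the side with more dissolved moles — to the right.
The two effects oppose each other, so the net shift — and hence the change in R — cannot be determined from the given information.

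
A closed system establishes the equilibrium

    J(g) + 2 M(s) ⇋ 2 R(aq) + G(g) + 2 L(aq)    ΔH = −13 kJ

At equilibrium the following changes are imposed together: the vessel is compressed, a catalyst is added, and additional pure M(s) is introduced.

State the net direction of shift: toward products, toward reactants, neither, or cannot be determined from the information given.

Gas moles: reactants 1, products 1. Δn_gas = 0, so a volume change leaves Q equal to K — no shift from this change.
A catalyst speeds both forward and reverse rates equally; it changes neither Q nor K — no shift from this change.
M is a pure solid; its activity is 1 regardless of amount, so Q is unaffected — no shift from this change.
None of the changes alters Q relative to K, so there is no net shift.

no shift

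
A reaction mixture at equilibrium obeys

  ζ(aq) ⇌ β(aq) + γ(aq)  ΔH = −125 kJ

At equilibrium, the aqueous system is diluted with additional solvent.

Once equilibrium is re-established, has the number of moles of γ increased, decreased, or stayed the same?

increases

Dilution lowers every aqueous concentration by the same factor. Δn_aq = 2 − 1 = +1, so the system shifts toward the side with more dissolved moles — to the right.
The net shift is to the right. γ is a product, so its amount increases.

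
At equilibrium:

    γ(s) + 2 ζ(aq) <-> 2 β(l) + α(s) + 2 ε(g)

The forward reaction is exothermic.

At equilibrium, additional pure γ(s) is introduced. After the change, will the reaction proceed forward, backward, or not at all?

γ is a pure solid; its activity is 1 regardless of amount, so Q is unaffected — no shift from this change.

no shift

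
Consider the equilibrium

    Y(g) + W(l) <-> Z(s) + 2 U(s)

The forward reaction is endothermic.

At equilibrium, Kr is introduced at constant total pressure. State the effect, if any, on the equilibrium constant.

unchanged

The equilibrium constant depends only on temperature. This perturbation may move the position of equilibrium, but since T is unchanged, K itself is unchanged.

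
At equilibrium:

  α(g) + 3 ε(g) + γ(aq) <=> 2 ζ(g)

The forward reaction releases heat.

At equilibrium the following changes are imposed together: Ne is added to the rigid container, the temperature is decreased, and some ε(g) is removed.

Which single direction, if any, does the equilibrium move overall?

cannot be determined

At constant volume, adding an inert gas leaves every reacting species' partial pressure unchanged, so Q is unchanged — no shift from this change.
The forward reaction is exothermic. Lowering T favours the exothermic direction — shift to the right.
Removing ε (g), a reactant, drives the reaction to the left.
The individual effects push in opposite directions; without quantitative information the net direction cannot be determined.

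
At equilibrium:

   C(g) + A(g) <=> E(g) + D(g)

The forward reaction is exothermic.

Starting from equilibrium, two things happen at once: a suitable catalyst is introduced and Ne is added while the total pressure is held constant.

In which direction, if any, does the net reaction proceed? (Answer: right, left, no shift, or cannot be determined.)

A catalyst speeds both forward and reverse rates equally; it changes neither Q nor K — no shift from this change.
Adding inert gas at constant total pressure expands the volume, scaling every reacting partial pressure by the same factor. Δn_gas = 2 − 2 = 0, so Q is unchanged — no shift.
None of the changes alters Q relative to K, so there is no net shift.

no shift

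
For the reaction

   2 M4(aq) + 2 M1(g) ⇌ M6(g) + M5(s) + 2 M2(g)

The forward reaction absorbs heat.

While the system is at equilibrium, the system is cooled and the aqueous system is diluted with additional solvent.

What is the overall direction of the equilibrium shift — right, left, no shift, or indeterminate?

The forward reaction is endothermic. Lowering T favours the exothermic direction — shift to the left.
Dilution lowers every aqueous concentration by the same factor. Δn_aq = 0 − 2 = -2, so the system shifts toward the side with more dissolved moles — to the left.
All effects act in the same direction — net shift to the left.

left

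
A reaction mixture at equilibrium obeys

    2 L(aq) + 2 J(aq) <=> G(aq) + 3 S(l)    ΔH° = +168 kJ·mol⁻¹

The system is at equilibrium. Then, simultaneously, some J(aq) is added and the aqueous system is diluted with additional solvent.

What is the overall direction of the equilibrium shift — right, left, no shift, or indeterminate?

cannot be determined

Adding J (aq), a reactant, drives the reaction to the right.
Dilution lowers every aqueous concentration by the same factor. Δn_aq = 1 − 4 = -3, so the system shifts toward the side with more dissolved moles — to the left.
The individual effects push in opposite directions; without quantitative information the net direction cannot be determined.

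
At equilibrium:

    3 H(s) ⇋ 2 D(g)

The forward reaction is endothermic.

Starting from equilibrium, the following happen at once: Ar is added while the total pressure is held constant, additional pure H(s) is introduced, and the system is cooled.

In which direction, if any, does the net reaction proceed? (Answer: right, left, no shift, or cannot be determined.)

cannot be determined

Adding inert gas at constant total pressure expands the volume and lowers every reacting partial pressure. With Δn_gas = 2 − 0 = +2, Q moves away from K toward the side with fewer gas moles, so the system shifts toward the side with more gas moles — to the right.
H is a pure solid; its activity is 1 regardless of amount, so Q is unaffected — no shift from this change.
The forward reaction is endothermic. Lowering T favours the exothermic direction — shift to the left.
The individual effects push in opposite directions; without quantitative information the net direction cannot be determined.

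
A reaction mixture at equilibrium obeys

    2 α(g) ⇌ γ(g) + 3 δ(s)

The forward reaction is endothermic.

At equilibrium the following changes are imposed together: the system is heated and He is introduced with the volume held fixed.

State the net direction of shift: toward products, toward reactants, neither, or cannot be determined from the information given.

right

The forward reaction is endothermic. Raising T favours the endothermic direction — shift to the right.
At constant volume, adding an inert gas leaves every reacting species' partial pressure unchanged, so Q is unchanged — no shift from this change.
Only the nonzero effect(s) matter; the net shift is to the right.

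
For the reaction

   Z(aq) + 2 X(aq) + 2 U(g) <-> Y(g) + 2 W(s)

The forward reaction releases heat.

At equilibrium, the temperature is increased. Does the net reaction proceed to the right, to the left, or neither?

The forward reaction is exothermic. Raising T favours the endothermic direction — shift to the left.

left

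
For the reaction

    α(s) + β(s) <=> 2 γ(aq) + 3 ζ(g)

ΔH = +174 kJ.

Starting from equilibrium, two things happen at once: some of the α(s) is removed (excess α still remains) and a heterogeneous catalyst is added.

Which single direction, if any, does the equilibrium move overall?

α is a pure solid; its activity is 1 regardless of amount, so Q is unaffected — no shift from this change.
A catalyst speeds both forward and reverse rates equally; it changes neither Q nor K — no shift from this change.
None of the changes alters Q relative to K, so there is no net shift.

no shift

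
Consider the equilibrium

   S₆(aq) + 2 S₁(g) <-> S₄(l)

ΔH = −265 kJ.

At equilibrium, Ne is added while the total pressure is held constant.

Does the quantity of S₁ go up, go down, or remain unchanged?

increases

Adding inert gas at constant total pressure expands the volume and lowers every reacting partial pressure. With Δn_gas = 0 − 2 = -2, Q moves away from K toward the side with fewer gas moles, so the system shifts toward the side with more gas moles — to the left.
The net shift is to the left. S₁ is a reactant, so its amount increases.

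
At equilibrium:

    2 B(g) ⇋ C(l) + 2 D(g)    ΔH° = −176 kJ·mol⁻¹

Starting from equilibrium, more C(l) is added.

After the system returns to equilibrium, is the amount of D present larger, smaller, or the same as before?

unchanged

C is a pure liquid; its activity is 1 regardless of amount, so Q is unaffected — no shift from this change.
No net shift occurs, so the amount of D is unchanged.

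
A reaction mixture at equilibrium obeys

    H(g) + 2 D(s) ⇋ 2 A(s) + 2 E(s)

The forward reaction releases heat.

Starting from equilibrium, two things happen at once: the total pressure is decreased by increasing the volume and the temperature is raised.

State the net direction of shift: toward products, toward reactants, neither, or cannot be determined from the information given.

Gas moles: reactants 1, products 0 (Δn_gas = -1). Expansion shifts the system toward the side with more moles of gas — to the left.
The forward reaction is exothermic. Raising T favours the endothermic direction — shift to the left.
All effects act in the same direction — net shift to the left.

left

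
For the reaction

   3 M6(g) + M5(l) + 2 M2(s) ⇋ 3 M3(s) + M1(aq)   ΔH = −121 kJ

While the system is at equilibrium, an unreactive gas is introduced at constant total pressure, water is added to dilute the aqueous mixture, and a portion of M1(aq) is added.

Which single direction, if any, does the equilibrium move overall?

Adding inert gas at constant total pressure expands the volume and lowers every reacting partial pressure. With Δn_gas = 0 − 3 = -3, Q moves away from K toward the side with fewer gas moles, so the system shifts toward the side with more gas moles — to the left.
Dilution lowers every aqueous concentration by the same factor. Δn_aq = 1 − 0 = +1, so the system shifts toward the side with more dissolved moles — to the right.
Adding M1 (aq), a product, drives the reaction to the left.
The individual effects push in opposite directions; without quantitative information the net direction cannot be determined.

cannot be determined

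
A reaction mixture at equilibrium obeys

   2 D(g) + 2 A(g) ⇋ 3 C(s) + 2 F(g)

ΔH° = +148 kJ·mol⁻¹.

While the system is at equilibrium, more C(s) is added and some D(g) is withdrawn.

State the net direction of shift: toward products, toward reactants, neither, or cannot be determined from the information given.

C is a pure solid; its activity is 1 regardless of amount, so Q is unaffected — no shift from this change.
Removing D (g), a reactant, drives the reaction to the left.
Only the nonzero effect(s) matter; the net shift is to the left.

left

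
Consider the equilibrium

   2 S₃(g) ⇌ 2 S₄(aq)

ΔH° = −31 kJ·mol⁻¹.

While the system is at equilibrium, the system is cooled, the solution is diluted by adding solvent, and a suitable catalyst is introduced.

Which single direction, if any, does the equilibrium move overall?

right

The forward reaction is exothermic. Lowering T favours the exothermic direction — shift to the right.
Dilution lowers every aqueous concentration by the same factor. Δn_aq = 2 − 0 = +2, so the system shifts toward the side with more dissolved moles — to the right.
A catalyst speeds both forward and reverse rates equally; it changes neither Q nor K — no shift from this change.
Only the nonzero effect(s) matter; the net shift is to the right.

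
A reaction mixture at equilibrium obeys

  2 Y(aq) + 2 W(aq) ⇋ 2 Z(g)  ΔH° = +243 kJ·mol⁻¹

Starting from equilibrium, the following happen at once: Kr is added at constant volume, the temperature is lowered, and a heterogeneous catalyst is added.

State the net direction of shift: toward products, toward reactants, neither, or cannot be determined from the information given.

left

At constant volume, adding an inert gas leaves every reacting species' partial pressure unchanged, so Q is unchanged — no shift from this change.
The forward reaction is endothermic. Lowering T favours the exothermic direction — shift to the left.
A catalyst speeds both forward and reverse rates equally; it changes neither Q nor K — no shift from this change.
Only the nonzero effect(s) matter; the net shift is to the left.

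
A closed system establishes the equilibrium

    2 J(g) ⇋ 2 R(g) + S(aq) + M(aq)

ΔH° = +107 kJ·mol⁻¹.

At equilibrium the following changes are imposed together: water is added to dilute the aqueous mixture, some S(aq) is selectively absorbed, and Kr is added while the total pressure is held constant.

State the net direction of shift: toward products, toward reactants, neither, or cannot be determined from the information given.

right

Dilution lowers every aqueous concentration by the same factor. Δn_aq = 2 − 0 = +2, so the system shifts toward the side with more dissolved moles — to the right.
Removing S (aq), a product, drives the reaction to the right.
Adding inert gas at constant total pressure expands the volume, scaling every reacting partial pressure by the same factor. Δn_gas = 2 − 2 = 0, so Q is unchanged — no shift.
Only the nonzero effect(s) matter; the net shift is to the right.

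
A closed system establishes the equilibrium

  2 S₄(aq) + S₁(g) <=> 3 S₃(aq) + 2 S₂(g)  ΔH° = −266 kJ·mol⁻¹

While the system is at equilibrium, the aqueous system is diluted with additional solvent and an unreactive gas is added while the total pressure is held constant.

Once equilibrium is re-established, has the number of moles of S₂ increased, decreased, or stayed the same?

Dilution lowers every aqueous concentration by the same factor. Δn_aq = 3 − 2 = +1, so the system shifts toward the side with more dissolved moles — to the right.
Adding inert gas at constant total pressure expands the volume and lowers every reacting partial pressure. With Δn_gas = 2 − 1 = +1, Q moves away from K toward the side with fewer gas moles, so the system shifts toward the side with more gas moles — to the right.
The net shift is to the right. S₂ is a product, so its amount increases.

increases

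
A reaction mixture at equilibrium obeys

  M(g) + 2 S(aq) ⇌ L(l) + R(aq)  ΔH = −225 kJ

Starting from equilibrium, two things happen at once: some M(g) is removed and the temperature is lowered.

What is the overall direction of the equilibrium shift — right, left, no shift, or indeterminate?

cannot be determined

Removing M (g), a reactant, drives the reaction to the left.
The forward reaction is exothermic. Lowering T favours the exothermic direction — shift to the right.
The individual effects push in opposite directions; without quantitative information the net direction cannot be determined.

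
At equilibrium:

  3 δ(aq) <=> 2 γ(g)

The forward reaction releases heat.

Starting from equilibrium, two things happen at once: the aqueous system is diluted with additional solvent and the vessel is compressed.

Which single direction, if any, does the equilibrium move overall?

Dilution lowers every aqueous concentration by the same factor. Δn_aq = 0 − 3 = -3, so the system shifts toward the side with more dissolved moles — to the left.
Gas moles: reactants 0, products 2 (Δn_gas = +2). Compression shifts the system toward the side with fewer moles of gas — to the left.
All effects act in the same direction — net shift to the left.

left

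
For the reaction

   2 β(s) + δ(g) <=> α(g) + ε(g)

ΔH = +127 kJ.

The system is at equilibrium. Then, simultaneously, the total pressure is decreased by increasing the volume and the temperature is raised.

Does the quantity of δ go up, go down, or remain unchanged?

Gas moles: reactants 1, products 2 (Δn_gas = +1). Expansion shifts the system toward the side with more moles of gas — to the right.
The forward reaction is endothermic. Raising T favours the endothermic direction — shift to the right.
The net shift is to the right. δ is a reactant, so its amount decreases.

decreases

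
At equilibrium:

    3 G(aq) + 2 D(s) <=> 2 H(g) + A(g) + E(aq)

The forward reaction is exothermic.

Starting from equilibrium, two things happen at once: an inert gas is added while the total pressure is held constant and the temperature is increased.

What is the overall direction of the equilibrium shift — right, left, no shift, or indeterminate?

Adding inert gas at constant total pressure expands the volume and lowers every reacting partial pressure. With Δn_gas = 3 − 0 = +3, Q moves away from K toward the side with fewer gas moles, so the system shifts toward the side with more gas moles — to the right.
The forward reaction is exothermic. Raising T favours the endothermic direction — shift to the left.
The individual effects push in opposite directions; without quantitative information the net direction cannot be determined.

cannot be determined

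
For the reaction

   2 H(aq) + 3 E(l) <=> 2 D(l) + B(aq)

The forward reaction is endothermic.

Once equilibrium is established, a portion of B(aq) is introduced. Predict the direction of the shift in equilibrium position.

Adding B (aq), a product, drives the reaction to the left.

left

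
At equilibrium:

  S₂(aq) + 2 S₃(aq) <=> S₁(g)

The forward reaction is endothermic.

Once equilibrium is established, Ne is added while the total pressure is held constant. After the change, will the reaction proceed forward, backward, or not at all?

right

Adding inert gas at constant total pressure expands the volume and lowers every reacting partial pressure. With Δn_gas = 1 − 0 = +1, Q moves away from K toward the side with fewer gas moles, so the system shifts toward the side with more gas moles — to the right.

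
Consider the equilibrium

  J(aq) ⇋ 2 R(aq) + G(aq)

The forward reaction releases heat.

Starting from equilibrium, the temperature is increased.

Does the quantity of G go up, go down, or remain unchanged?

The forward reaction is exothermic. Raising T favours the endothermic direction — shift to the left.
The net shift is to the left. G is a product, so its amount decreases.

decreases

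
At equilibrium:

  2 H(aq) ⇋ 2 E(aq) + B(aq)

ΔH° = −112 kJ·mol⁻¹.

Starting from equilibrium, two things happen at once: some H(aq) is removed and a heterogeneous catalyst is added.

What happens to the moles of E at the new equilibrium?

decreases

Removing H (aq), a reactant, drives the reaction to the left.
A catalyst speeds both forward and reverse rates equally; it changes neither Q nor K — no shift from this change.
The net shift is to the left. E is a product, so its amount decreases.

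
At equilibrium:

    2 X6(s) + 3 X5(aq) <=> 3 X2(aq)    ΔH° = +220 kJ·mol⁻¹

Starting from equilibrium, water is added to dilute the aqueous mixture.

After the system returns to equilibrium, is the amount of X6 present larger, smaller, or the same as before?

Dilution scales every aqueous concentration by the same factor. Δn_aq = 3 − 3 = 0, so Q is unchanged — no shift.
No net shift occurs, so the amount of X6 is unchanged.

unchanged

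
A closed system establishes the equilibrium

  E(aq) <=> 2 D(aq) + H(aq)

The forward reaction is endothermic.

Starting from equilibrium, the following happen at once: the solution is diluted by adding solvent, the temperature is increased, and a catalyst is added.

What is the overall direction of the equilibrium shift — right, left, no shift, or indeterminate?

right

Dilution lowers every aqueous concentration by the same factor. Δn_aq = 3 − 1 = +2, so the system shifts toward the side with more dissolved moles — to the right.
The forward reaction is endothermic. Raising T favours the endothermic direction — shift to the right.
A catalyst speeds both forward and reverse rates equally; it changes neither Q nor K — no shift from this change.
Only the nonzero effect(s) matter; the net shift is to the right.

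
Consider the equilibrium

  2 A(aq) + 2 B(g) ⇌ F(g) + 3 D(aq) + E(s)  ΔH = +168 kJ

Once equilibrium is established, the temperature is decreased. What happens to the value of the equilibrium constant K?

decreases

K depends on temperature via the van 't Hoff relation. The forward reaction is endothermic, so lowering T decreases K.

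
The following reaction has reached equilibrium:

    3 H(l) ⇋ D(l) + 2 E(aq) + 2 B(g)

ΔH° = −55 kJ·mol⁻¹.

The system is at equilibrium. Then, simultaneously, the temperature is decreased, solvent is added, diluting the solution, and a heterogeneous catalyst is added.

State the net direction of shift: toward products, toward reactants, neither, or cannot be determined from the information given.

The forward reaction is exothermic. Lowering T favours the exothermic direction — shift to the right.
Dilution lowers every aqueous concentration by the same factor. Δn_aq = 2 − 0 = +2, so the system shifts toward the side with more dissolved moles — to the right.
A catalyst speeds both forward and reverse rates equally; it changes neither Q nor K — no shift from this change.
Only the nonzero effect(s) matter; the net shift is to the right.

right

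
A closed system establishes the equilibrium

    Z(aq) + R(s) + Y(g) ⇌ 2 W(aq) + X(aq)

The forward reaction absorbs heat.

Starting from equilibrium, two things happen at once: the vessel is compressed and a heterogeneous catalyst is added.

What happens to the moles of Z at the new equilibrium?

decreases

Gas moles: reactants 1, products 0 (Δn_gas = -1). Compression shifts the system toward the side with fewer moles of gas — to the right.
A catalyst speeds both forward and reverse rates equally; it changes neither Q nor K — no shift from this change.
The net shift is to the right. Z is a reactant, so its amount decreases.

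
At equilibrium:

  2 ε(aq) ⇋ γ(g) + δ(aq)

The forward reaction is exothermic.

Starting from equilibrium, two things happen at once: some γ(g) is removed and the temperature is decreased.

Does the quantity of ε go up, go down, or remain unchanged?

decreases

Removing γ (g), a product, drives the reaction to the right.
The forward reaction is exothermic. Lowering T favours the exothermic direction — shift to the right.
The net shift is to the right. ε is a reactant, so its amount decreases.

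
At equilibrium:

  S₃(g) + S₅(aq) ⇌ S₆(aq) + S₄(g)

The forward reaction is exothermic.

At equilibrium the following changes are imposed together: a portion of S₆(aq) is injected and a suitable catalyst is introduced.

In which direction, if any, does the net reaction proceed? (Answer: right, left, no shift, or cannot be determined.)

Adding S₆ (aq), a product, drives the reaction to the left.
A catalyst speeds both forward and reverse rates equally; it changes neither Q nor K — no shift from this change.
Only the nonzero effect(s) matter; the net shift is to the left.

left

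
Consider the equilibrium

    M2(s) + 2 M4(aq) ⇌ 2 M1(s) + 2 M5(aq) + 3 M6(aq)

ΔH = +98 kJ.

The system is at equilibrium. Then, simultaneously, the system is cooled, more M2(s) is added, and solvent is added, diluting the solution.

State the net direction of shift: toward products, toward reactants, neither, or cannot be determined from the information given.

cannot be determined

The forward reaction is endothermic. Lowering T favours the exothermic direction — shift to the left.
M2 is a pure solid; its activity is 1 regardless of amount, so Q is unaffected — no shift from this change.
Dilution lowers every aqueous concentration by the same factor. Δn_aq = 5 − 2 = +3, so the system shifts toward the side with more dissolved moles — to the right.
The individual effects push in opposite directions; without quantitative information the net direction cannot be determined.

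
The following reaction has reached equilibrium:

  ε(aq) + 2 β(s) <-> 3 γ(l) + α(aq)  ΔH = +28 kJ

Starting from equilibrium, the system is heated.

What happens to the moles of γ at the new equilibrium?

increases

The forward reaction is endothermic. Raising T favours the endothermic direction — shift to the right.
The net shift is to the right. γ is a product, so its amount increases.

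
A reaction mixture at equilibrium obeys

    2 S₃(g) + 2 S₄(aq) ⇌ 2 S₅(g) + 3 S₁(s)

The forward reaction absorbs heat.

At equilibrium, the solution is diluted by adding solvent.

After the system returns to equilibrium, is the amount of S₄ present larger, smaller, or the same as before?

Dilution lowers every aqueous concentration by the same factor. Δn_aq = 0 − 2 = -2, so the system shifts toward the side with more dissolved moles — to the left.
The net shift is to the left. S₄ is a reactant, so its amount increases.

increases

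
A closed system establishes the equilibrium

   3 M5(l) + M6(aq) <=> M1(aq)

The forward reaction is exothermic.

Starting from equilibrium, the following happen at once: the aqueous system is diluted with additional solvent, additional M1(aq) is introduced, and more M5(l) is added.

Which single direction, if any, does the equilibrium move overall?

left

Dilution scales every aqueous concentration by the same factor. Δn_aq = 1 − 1 = 0, so Q is unchanged — no shift.
Adding M1 (aq), a product, drives the reaction to the left.
M5 is a pure liquid; its activity is 1 regardless of amount, so Q is unaffected — no shift from this change.
Only the nonzero effect(s) matter; the net shift is to the left.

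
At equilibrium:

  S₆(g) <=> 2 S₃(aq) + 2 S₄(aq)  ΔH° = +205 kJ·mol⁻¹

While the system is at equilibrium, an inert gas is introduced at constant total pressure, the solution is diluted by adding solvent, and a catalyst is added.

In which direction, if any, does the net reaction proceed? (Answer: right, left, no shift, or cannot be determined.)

cannot be determined

Adding inert gas at constant total pressure expands the volume and lowers every reacting partial pressure. With Δn_gas = 0 − 1 = -1, Q moves away from K toward the side with fewer gas moles, so the system shifts toward the side with more gas moles — to the left.
Dilution lowers every aqueous concentration by the same factor. Δn_aq = 4 − 0 = +4, so the system shifts toward the side with more dissolved moles — to the right.
A catalyst speeds both forward and reverse rates equally; it changes neither Q nor K — no shift from this change.
The individual effects push in opposite directions; without quantitative information the net direction cannot be determined.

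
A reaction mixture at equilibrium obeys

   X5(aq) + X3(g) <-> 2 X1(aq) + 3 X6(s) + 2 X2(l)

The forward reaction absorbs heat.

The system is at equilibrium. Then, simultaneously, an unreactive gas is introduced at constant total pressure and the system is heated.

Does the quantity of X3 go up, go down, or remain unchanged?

cannot be determined

Adding inert gas at constant total pressure expands the volume and lowers every reacting partial pressure. With Δn_gas = 0 − 1 = -1, Q moves away from K toward the side with fewer gas moles, so the system shifts toward the side with more gas moles — to the left.
The forward reaction is endothermic. Raising T favours the endothermic direction — shift to the right.
The two effects oppose each other, so the net shift — and hence the change in X3 — cannot be determined from the given information.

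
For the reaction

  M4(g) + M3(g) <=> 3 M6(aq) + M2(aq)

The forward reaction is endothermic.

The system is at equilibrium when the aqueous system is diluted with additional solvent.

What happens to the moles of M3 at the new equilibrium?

Dilution lowers every aqueous concentration by the same factor. Δn_aq = 4 − 0 = +4, so the system shifts toward the side with more dissolved moles — to the right.
The net shift is to the right. M3 is a reactant, so its amount decreases.

decreases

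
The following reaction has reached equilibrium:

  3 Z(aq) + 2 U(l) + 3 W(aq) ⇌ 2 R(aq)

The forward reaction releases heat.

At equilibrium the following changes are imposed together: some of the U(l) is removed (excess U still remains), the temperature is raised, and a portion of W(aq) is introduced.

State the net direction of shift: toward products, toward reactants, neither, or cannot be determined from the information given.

U is a pure liquid; its activity is 1 regardless of amount, so Q is unaffected — no shift from this change.
The forward reaction is exothermic. Raising T favours the endothermic direction — shift to the left.
Adding W (aq), a reactant, drives the reaction to the right.
The individual effects push in opposite directions; without quantitative information the net direction cannot be determined.

cannot be determined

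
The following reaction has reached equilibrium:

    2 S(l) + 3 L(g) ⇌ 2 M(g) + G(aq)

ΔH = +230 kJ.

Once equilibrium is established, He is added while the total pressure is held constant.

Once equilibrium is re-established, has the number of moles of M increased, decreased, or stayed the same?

Adding inert gas at constant total pressure expands the volume and lowers every reacting partial pressure. With Δn_gas = 2 − 3 = -1, Q moves away from K toward the side with fewer gas moles, so the system shifts toward the side with more gas moles — to the left.
The net shift is to the left. M is a product, so its amount decreases.

decreases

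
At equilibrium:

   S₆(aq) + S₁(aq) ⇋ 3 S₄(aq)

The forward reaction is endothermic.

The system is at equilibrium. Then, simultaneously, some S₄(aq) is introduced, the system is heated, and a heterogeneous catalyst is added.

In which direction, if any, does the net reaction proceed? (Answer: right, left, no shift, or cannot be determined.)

Adding S₄ (aq), a product, drives the reaction to the left.
The forward reaction is endothermic. Raising T favours the endothermic direction — shift to the right.
A catalyst speeds both forward and reverse rates equally; it changes neither Q nor K — no shift from this change.
The individual effects push in opposite directions; without quantitative information the net direction cannot be determined.

cannot be determined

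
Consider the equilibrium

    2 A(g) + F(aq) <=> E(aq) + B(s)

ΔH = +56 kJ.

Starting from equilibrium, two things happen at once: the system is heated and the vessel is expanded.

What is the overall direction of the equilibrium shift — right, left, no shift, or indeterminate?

cannot be determined

The forward reaction is endothermic. Raising T favours the endothermic direction — shift to the right.
Gas moles: reactants 2, products 0 (Δn_gas = -2). Expansion shifts the system toward the side with more moles of gas — to the left.
The individual effects push in opposite directions; without quantitative information the net direction cannot be determined.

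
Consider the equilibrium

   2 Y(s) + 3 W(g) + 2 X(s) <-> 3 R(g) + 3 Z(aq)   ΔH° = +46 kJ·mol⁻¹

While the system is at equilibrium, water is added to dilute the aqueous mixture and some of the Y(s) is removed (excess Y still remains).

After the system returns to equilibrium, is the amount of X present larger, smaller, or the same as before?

decreases

Dilution lowers every aqueous concentration by the same factor. Δn_aq = 3 − 0 = +3, so the system shifts toward the side with more dissolved moles — to the right.
Y is a pure solid; its activity is 1 regardless of amount, so Q is unaffected — no shift from this change.
The net shift is to the right. X is a reactant, so its amount decreases.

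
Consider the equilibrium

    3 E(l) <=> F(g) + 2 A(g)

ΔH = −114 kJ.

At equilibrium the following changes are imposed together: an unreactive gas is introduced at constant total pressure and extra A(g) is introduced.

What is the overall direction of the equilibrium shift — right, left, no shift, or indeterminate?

cannot be determined

Adding inert gas at constant total pressure expands the volume and lowers every reacting partial pressure. With Δn_gas = 3 − 0 = +3, Q moves away from K toward the side with fewer gas moles, so the system shifts toward the side with more gas moles — to the right.
Adding A (g), a product, drives the reaction to the left.
The individual effects push in opposite directions; without quantitative information the net direction cannot be determined.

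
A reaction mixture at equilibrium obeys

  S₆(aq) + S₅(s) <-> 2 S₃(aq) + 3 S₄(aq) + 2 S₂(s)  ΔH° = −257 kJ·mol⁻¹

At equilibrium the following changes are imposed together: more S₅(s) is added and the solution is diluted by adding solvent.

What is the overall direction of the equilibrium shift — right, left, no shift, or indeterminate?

S₅ is a pure solid; its activity is 1 regardless of amount, so Q is unaffected — no shift from this change.
Dilution lowers every aqueous concentration by the same factor. Δn_aq = 5 − 1 = +4, so the system shifts toward the side with more dissolved moles — to the right.
Only the nonzero effect(s) matter; the net shift is to the right.

right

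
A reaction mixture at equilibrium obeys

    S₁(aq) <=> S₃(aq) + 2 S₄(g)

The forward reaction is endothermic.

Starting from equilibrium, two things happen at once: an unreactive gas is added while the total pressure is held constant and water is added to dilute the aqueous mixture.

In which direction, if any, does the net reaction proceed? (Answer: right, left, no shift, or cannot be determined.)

right

Adding inert gas at constant total pressure expands the volume and lowers every reacting partial pressure. With Δn_gas = 2 − 0 = +2, Q moves away from K toward the side with fewer gas moles, so the system shifts toward the side with more gas moles — to the right.
Dilution scales every aqueous concentration by the same factor. Δn_aq = 1 − 1 = 0, so Q is unchanged — no shift.
Only the nonzero effect(s) matter; the net shift is to the right.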